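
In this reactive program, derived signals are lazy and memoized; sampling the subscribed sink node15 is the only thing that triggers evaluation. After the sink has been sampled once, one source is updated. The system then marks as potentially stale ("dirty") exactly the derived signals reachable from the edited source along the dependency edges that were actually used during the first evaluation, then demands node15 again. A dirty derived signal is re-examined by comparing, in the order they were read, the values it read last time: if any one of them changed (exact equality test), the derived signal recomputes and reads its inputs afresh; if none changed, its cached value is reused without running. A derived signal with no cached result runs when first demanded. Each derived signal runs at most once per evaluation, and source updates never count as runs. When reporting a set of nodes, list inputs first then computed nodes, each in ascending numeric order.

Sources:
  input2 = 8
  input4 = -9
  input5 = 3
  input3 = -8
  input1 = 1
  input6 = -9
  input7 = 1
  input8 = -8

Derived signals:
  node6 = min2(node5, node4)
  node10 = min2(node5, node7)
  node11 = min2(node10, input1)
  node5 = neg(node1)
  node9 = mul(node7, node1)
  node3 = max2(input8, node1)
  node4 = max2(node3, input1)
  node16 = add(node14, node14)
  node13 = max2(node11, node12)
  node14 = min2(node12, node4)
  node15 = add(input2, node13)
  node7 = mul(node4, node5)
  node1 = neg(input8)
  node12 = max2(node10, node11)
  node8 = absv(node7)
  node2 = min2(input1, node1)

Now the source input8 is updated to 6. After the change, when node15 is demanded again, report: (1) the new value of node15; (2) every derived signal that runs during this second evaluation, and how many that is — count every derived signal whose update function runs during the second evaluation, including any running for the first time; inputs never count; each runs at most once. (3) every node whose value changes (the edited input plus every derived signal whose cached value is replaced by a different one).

First demand of the output computes:
  node1 = neg(-8) = 8
  node3 = max2(-8, 8) = 8
  node4 = max2(8, 1) = 8
  node5 = neg(8) = -8
  node7 = mul(8, -8) = -64
  node10 = min2(-8, -64) = -64
  node11 = min2(-64, 1) = -64
  node12 = max2(-64, -64) = -64
  node13 = max2(-64, -64) = -64
  node15 = add(8, -64) = -56

After the edit, cleaning proceeds:
  node1: a read changed (input8 -8->6) — executes, giving -6.
  node3: a read changed (input8 -8->6; node1 8->-6) — executes, giving 6.
  node4: a read changed (node3 8->6) — executes, giving 6.
  node5: a read changed (node1 8->-6) — executes, giving 6.
  node7: a read changed (node4 8->6; node5 -8->6) — executes, giving 36.
  node10: a read changed (node5 -8->6; node7 -64->36) — executes, giving 6.
  node11: a read changed (node10 -64->6) — executes, giving 1.
  node12: a read changed (node10 -64->6; node11 -64->1) — executes, giving 6.
  node13: a read changed (node11 -64->1; node12 -64->6) — executes, giving 6.
  node15: a read changed (node13 -64->6) — executes, giving 14.

Demanding node15 again yields 14.
10 derived signals run: node1, node3, node4, node5, node7, node10, node11, node12, node13, node15.
The nodes whose values change: input8, node1, node3, node4, node5, node7, node10, node11, node12, node13, node15.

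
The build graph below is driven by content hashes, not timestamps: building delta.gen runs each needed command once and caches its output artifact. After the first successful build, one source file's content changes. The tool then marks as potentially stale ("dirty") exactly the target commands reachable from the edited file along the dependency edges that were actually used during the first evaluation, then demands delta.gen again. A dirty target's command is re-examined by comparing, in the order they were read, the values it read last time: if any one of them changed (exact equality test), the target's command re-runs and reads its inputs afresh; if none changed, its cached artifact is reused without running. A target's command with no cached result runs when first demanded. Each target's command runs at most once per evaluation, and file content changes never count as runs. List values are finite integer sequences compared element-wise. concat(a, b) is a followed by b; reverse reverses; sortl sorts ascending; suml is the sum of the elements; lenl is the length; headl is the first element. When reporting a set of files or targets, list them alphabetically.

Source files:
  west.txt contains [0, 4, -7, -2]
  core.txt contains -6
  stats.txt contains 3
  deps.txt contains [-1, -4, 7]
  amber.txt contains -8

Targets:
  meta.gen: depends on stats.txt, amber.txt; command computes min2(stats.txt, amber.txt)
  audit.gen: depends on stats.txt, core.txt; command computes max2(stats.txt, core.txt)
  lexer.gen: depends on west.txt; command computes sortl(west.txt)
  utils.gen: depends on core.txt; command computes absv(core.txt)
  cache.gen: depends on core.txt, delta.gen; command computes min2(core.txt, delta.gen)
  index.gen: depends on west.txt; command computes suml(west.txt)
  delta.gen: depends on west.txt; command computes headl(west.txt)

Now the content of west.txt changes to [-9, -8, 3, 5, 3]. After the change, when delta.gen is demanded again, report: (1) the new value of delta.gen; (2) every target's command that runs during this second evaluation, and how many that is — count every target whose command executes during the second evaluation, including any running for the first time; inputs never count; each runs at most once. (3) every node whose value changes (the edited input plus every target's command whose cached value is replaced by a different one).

delta.gen now evaluates to -9.
Run set: delta.gen (1 run).
Changed values: delta.gen, west.txt.

Initial pass — values computed on the first demand:
  delta.gen = headl([0, 4, -7, -2]) = 0

Second demand — change propagation:
  delta.gen: re-runs because west.txt [0, 4, -7, -2]->[-9, -8, 3, 5, 3]; new result -9.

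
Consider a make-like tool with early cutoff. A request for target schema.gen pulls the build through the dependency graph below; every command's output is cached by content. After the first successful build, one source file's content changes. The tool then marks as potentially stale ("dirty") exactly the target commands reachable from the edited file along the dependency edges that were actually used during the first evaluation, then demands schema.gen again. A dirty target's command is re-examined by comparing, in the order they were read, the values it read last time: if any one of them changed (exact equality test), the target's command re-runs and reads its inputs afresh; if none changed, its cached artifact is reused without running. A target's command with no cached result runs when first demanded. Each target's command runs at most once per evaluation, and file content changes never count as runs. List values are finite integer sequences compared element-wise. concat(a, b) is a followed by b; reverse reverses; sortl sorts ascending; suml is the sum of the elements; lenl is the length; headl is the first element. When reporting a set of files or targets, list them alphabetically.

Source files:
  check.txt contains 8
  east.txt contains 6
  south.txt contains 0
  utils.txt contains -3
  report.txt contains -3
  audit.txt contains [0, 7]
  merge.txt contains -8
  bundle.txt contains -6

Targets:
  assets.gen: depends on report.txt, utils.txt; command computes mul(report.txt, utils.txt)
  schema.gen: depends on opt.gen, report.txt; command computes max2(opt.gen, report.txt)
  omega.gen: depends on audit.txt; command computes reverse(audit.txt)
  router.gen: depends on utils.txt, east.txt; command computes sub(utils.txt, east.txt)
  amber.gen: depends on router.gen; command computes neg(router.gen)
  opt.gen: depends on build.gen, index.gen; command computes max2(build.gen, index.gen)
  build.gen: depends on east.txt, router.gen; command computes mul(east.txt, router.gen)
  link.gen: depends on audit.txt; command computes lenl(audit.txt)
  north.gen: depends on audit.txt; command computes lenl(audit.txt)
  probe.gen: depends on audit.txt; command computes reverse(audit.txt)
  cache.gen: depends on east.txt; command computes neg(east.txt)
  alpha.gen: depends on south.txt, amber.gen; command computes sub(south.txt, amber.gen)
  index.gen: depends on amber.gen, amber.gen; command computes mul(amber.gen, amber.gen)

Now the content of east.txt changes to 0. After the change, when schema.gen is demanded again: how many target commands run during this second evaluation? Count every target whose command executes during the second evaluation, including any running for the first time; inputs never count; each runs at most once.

First demand of the output computes:
  router.gen = sub(-3, 6) = -9
  amber.gen = neg(-9) = 9
  build.gen = mul(6, -9) = -54
  index.gen = mul(9, 9) = 81
  opt.gen = max2(-54, 81) = 81
  schema.gen = max2(81, -3) = 81

After the edit, cleaning proceeds:
  router.gen: a read changed (east.txt 6->0) — executes, giving -3.
  amber.gen: a read changed (router.gen -9->-3) — executes, giving 3.
  build.gen: a read changed (east.txt 6->0; router.gen -9->-3) — executes, giving 0.
  index.gen: a read changed (amber.gen 9->3; amber.gen 9->3) — executes, giving 9.
  opt.gen: a read changed (build.gen -54->0; index.gen 81->9) — executes, giving 9.
  schema.gen: a read changed (opt.gen 81->9) — executes, giving 9.

6 target commands run: amber.gen, build.gen, index.gen, opt.gen, router.gen, schema.gen.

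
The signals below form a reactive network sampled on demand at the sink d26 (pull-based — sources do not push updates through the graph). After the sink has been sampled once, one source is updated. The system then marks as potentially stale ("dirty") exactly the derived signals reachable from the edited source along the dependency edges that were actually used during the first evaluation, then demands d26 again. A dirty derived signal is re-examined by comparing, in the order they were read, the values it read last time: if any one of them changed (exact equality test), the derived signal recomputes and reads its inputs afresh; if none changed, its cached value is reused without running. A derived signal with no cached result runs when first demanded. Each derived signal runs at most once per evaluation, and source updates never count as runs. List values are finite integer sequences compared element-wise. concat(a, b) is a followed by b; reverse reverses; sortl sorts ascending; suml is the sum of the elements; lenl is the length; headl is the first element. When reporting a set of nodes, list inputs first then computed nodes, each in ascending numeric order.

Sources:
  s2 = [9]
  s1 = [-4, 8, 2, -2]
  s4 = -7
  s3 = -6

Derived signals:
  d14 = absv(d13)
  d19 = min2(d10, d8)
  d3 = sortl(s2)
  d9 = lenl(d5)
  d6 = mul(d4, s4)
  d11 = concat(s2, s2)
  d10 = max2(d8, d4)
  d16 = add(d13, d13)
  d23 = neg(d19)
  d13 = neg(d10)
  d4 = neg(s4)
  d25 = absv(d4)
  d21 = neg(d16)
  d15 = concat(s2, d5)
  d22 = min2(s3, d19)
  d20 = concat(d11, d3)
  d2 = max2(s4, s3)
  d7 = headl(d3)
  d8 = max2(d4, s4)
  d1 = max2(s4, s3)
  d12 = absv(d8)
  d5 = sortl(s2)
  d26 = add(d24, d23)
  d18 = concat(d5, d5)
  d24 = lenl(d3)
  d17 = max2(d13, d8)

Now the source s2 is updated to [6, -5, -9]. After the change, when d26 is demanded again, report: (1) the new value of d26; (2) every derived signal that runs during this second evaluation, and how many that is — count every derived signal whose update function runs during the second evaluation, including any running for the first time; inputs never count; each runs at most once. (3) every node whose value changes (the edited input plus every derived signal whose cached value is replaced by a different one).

d26 now evaluates to -4.
Run set: d3, d24, d26 (3 run).
Changed values: s2, d3, d24, d26.

Initial pass — values computed on the first demand:
  d3 = sortl([9]) = [9]
  d4 = neg(-7) = 7
  d8 = max2(7, -7) = 7
  d10 = max2(7, 7) = 7
  d19 = min2(7, 7) = 7
  d23 = neg(7) = -7
  d24 = lenl([9]) = 1
  d26 = add(1, -7) = -6

Second demand — change propagation:
  d3: re-runs because s2 [9]->[6, -5, -9]; new result [-9, -5, 6].
  d24: re-runs because d3 [9]->[-9, -5, 6]; new result 3.
  d26: re-runs because d24 1->3; new result -4.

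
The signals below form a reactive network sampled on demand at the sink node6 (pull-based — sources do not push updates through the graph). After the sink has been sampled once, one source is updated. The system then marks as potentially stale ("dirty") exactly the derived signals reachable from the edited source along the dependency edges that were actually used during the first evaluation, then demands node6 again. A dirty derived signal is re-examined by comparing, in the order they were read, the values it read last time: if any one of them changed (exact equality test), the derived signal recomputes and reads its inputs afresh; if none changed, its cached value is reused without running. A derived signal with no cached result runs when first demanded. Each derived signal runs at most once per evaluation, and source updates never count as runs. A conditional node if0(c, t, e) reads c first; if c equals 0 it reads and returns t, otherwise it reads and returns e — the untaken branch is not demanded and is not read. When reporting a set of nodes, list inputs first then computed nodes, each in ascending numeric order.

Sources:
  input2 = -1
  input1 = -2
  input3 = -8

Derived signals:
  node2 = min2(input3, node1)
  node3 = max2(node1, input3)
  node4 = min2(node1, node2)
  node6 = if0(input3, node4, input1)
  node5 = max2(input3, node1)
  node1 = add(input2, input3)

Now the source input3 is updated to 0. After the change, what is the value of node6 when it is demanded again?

Initial pass — values computed on the first demand:
  node6 = if0(input3=-8 -> else branch input1) = -2

Second demand — change propagation:
  node1: newly demanded (no cache) — executes and yields -1.
  node2: newly demanded (no cache) — executes and yields -1.
  node4: newly demanded (no cache) — executes and yields -1.
  node6: re-runs because input3 -8->0; new result -1.

The important point: the flipped condition pulls in fresh nodes; node1, node2, node4 run for the first time.

node6 now evaluates to -1.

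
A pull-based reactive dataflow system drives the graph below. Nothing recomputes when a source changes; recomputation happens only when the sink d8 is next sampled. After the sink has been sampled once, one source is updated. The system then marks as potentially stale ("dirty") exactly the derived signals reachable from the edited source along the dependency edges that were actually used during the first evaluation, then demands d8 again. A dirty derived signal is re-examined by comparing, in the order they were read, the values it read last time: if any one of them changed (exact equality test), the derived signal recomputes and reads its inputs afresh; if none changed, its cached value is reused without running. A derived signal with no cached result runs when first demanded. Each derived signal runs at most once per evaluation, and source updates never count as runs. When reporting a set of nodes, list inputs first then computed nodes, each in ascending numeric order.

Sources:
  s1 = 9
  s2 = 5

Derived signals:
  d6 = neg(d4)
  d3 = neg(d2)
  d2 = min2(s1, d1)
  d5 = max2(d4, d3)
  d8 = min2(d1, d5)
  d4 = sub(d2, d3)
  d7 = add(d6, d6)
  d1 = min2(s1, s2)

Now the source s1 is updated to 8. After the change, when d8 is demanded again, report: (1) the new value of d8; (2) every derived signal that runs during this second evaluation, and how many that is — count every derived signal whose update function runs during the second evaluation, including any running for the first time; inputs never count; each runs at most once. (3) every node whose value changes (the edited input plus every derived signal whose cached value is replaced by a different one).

New value of d8: 5.
Derived signals that run: d1, d2 — 2 in total.
Values that change: s1.
Key observation: the cutoff stops propagation at d3 — its inputs' values are unchanged, so it reuses its cache.

First evaluation (everything demanded from the output):
  d1 = min2(9, 5) = 5
  d2 = min2(9, 5) = 5
  d3 = neg(5) = -5
  d4 = sub(5, -5) = 10
  d5 = max2(10, -5) = 10
  d8 = min2(5, 10) = 5

Propagation after the edit:
  d1: runs — s1 9->8; result 5 (same value as before).
  d2: runs — s1 9->8; result 5 (same value as before).
  d3: checked — values it read are unchanged (d2 unchanged); reused cached -5 without running.
  d4: checked — values it read are unchanged (d2 unchanged, d3 unchanged); reused cached 10 without running.
  d5: checked — values it read are unchanged (d4 unchanged, d3 unchanged); reused cached 10 without running.
  d8: checked — values it read are unchanged (d1 unchanged, d5 unchanged); reused cached 5 without running.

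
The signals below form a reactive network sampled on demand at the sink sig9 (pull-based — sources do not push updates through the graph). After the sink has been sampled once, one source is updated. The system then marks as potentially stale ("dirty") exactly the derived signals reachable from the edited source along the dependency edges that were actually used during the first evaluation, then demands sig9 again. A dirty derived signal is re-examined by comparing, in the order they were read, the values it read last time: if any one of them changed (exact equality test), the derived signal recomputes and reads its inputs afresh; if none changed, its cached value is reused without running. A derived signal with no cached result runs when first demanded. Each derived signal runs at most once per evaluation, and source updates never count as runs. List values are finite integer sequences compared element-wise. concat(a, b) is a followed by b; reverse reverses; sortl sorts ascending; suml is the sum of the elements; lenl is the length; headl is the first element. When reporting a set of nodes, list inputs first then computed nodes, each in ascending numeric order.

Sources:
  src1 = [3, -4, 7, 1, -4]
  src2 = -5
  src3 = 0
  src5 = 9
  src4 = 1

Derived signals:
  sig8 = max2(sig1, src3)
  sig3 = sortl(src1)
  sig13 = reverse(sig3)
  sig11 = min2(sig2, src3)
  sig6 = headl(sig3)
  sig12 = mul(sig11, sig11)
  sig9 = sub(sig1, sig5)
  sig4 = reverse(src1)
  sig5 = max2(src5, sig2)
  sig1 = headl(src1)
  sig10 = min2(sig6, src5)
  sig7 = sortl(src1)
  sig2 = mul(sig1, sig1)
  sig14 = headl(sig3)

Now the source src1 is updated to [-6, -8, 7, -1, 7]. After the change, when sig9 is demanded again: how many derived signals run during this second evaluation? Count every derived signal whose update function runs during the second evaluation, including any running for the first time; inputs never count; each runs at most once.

Run set: sig1, sig2, sig5, sig9 (4 run).

Initial pass — values computed on the first demand:
  sig1 = headl([3, -4, 7, 1, -4]) = 3
  sig2 = mul(3, 3) = 9
  sig5 = max2(9, 9) = 9
  sig9 = sub(3, 9) = -6

Second demand — change propagation:
  sig1: re-runs because src1 [3, -4, 7, 1, -4]->[-6, -8, 7, -1, 7]; new result -6.
  sig2: re-runs because sig1 3->-6; sig1 3->-6; new result 36.
  sig5: re-runs because sig2 9->36; new result 36.
  sig9: re-runs because sig1 3->-6; sig5 9->36; new result -42.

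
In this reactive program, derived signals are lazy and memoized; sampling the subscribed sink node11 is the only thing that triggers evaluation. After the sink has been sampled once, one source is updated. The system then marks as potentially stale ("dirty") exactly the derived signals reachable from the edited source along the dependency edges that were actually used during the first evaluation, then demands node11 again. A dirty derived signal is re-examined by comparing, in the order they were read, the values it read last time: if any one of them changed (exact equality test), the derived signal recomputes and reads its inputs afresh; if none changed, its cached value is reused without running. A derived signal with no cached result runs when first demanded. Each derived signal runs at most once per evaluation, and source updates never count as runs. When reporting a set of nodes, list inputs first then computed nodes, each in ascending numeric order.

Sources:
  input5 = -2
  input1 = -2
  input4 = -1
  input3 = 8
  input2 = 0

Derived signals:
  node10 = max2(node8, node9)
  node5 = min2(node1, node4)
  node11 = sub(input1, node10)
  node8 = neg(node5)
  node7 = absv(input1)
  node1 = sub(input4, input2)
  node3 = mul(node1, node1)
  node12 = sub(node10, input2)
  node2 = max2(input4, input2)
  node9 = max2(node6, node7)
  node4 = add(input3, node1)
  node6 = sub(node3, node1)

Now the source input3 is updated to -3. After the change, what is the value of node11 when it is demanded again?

Demanding node11 again yields -6.

First demand of the output computes:
  node1 = sub(-1, 0) = -1
  node3 = mul(-1, -1) = 1
  node4 = add(8, -1) = 7
  node5 = min2(-1, 7) = -1
  node6 = sub(1, -1) = 2
  node7 = absv(-2) = 2
  node8 = neg(-1) = 1
  node9 = max2(2, 2) = 2
  node10 = max2(1, 2) = 2
  node11 = sub(-2, 2) = -4

After the edit, cleaning proceeds:
  node4: a read changed (input3 8->-3) — executes, giving -4.
  node5: a read changed (node4 7->-4) — executes, giving -4.
  node8: a read changed (node5 -1->-4) — executes, giving 4.
  node10: a read changed (node8 1->4) — executes, giving 4.
  node11: a read changed (node10 2->4) — executes, giving -6.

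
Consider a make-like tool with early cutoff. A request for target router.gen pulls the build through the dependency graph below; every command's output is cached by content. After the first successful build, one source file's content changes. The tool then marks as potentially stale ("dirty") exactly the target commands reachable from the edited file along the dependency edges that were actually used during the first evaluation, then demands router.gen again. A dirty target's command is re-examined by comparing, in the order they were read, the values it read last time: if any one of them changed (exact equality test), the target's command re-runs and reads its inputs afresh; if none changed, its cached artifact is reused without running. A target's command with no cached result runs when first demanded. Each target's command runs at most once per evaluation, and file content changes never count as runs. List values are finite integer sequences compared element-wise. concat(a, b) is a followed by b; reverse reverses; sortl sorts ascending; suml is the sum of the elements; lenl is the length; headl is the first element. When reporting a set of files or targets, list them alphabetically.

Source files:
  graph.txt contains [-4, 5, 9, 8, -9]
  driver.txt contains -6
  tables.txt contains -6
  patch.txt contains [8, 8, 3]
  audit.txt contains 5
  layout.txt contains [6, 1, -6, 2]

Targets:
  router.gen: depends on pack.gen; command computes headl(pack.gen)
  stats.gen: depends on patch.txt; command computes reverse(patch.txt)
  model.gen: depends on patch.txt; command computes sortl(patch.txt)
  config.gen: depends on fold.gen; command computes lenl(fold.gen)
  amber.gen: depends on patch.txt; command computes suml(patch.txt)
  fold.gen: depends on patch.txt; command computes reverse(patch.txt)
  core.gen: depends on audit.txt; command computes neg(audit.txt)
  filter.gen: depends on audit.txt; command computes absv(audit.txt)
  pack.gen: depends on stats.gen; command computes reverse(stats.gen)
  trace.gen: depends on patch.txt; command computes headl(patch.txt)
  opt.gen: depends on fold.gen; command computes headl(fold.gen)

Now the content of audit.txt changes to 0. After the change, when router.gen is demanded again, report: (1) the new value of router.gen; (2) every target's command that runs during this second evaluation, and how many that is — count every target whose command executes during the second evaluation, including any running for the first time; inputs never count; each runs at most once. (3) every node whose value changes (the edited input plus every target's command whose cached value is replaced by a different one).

First demand of the output computes:
  stats.gen = reverse([8, 8, 3]) = [3, 8, 8]
  pack.gen = reverse([3, 8, 8]) = [8, 8, 3]
  router.gen = headl([8, 8, 3]) = 8

After the edit, cleaning proceeds:
  audit.txt only reaches undemanded nodes; the second demand re-runs nothing.

Note the shortcut — audit.txt feeds only undemanded nodes, so no recomputation happens.

Demanding router.gen again yields 8.
0 target commands run: none.
The nodes whose values change: audit.txt.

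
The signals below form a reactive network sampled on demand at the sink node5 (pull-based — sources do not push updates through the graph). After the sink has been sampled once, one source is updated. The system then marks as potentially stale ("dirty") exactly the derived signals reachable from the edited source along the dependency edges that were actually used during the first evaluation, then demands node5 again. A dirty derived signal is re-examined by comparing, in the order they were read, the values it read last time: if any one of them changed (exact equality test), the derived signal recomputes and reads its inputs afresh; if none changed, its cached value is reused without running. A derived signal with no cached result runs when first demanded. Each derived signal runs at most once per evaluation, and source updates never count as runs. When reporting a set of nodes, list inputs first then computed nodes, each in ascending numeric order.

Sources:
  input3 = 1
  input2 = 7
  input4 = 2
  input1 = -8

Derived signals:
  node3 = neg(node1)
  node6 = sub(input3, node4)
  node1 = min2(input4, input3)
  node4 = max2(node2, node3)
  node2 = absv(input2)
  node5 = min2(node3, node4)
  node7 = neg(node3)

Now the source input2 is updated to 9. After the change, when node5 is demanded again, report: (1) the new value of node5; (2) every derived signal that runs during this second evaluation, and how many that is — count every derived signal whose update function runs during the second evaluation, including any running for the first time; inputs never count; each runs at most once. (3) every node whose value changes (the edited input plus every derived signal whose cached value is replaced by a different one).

Initial pass — values computed on the first demand:
  node1 = min2(2, 1) = 1
  node2 = absv(7) = 7
  node3 = neg(1) = -1
  node4 = max2(7, -1) = 7
  node5 = min2(-1, 7) = -1

Second demand — change propagation:
  node2: re-runs because input2 7->9; new result 9.
  node4: re-runs because node2 7->9; new result 9.
  node5: re-runs because node4 7->9; new result -1 (unchanged).

node5 now evaluates to -1.
Run set: node2, node4, node5 (3 run).
Changed values: input2, node2, node4.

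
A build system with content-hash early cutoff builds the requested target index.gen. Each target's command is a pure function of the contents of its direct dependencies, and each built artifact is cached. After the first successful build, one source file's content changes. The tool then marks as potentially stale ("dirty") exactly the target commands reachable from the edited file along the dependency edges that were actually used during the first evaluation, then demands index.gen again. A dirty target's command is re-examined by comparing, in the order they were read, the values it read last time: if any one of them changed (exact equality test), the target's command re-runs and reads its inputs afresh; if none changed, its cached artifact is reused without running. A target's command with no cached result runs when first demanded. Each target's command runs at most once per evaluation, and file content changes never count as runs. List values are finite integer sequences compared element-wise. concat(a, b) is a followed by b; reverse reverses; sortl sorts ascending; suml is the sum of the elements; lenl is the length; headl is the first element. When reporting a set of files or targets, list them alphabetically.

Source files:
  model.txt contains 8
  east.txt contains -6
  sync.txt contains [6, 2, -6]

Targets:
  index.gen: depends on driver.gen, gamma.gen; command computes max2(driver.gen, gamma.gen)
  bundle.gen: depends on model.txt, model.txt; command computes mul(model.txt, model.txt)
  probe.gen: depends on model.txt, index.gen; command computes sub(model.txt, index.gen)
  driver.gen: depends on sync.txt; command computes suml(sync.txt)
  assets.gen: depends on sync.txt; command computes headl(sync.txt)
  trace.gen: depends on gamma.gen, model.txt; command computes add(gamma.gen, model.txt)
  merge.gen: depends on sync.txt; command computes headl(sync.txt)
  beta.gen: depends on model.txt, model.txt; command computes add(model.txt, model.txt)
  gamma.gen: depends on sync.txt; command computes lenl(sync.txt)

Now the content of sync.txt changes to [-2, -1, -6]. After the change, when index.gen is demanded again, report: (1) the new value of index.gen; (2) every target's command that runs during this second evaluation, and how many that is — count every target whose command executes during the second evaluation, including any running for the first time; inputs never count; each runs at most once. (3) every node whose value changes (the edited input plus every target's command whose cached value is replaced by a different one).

First evaluation (everything demanded from the output):
  driver.gen = suml([6, 2, -6]) = 2
  gamma.gen = lenl([6, 2, -6]) = 3
  index.gen = max2(2, 3) = 3

Propagation after the edit:
  driver.gen: runs — sync.txt [6, 2, -6]->[-2, -1, -6]; result -9.
  gamma.gen: runs — sync.txt [6, 2, -6]->[-2, -1, -6]; result 3 (same value as before).
  index.gen: runs — driver.gen 2->-9; result 3 (same value as before).

New value of index.gen: 3.
Target commands that run: driver.gen, gamma.gen, index.gen — 3 in total.
Values that change: driver.gen, sync.txt.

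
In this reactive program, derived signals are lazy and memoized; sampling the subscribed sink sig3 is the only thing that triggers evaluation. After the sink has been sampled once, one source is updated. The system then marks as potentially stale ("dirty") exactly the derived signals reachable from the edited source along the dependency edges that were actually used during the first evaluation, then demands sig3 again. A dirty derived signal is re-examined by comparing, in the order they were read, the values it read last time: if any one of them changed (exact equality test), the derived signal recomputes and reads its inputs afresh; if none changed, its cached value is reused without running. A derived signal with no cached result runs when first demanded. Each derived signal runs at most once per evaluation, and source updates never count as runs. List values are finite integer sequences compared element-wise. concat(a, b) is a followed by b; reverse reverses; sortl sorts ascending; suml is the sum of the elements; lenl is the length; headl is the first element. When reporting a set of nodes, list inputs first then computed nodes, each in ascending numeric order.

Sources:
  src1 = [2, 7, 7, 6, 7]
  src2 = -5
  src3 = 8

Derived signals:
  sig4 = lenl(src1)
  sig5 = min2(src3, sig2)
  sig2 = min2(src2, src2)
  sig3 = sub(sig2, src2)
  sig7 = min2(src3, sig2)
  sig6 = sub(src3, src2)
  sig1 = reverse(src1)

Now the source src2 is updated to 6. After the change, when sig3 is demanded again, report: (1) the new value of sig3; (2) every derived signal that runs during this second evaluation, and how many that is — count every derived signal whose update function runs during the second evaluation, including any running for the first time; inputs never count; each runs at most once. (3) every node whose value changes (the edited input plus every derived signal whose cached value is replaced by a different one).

Demanding sig3 again yields 0.
2 derived signals run: sig2, sig3.
The nodes whose values change: src2, sig2.

First demand of the output computes:
  sig2 = min2(-5, -5) = -5
  sig3 = sub(-5, -5) = 0

After the edit, cleaning proceeds:
  sig2: a read changed (src2 -5->6; src2 -5->6) — executes, giving 6.
  sig3: a read changed (sig2 -5->6; src2 -5->6) — executes, giving 0 — identical to its old value.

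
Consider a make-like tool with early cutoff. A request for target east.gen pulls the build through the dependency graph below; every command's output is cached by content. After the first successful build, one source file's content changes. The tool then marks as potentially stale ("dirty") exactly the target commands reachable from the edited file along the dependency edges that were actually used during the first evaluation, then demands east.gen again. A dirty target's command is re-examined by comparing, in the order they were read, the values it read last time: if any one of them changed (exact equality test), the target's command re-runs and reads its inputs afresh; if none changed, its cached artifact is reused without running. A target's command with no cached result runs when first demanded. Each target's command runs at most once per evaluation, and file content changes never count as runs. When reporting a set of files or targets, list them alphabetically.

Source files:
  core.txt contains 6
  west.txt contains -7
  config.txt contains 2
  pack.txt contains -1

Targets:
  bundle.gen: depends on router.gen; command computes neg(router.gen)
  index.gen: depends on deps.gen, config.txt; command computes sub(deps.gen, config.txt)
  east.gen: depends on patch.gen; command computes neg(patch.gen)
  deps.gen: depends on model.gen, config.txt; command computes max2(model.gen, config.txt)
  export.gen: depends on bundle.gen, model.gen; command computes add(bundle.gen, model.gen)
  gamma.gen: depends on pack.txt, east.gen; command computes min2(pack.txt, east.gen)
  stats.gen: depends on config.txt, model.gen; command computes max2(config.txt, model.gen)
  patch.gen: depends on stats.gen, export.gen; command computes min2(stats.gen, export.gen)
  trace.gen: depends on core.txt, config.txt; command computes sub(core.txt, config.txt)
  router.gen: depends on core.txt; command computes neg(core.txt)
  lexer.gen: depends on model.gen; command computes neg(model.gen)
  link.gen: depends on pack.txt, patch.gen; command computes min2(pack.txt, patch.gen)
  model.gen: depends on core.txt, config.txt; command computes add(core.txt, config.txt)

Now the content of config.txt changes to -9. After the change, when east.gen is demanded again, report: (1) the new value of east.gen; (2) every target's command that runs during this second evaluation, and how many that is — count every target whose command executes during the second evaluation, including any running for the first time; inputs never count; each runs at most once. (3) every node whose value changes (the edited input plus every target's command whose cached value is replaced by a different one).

Demanding east.gen again yields 3.
5 target commands run: east.gen, export.gen, model.gen, patch.gen, stats.gen.
The nodes whose values change: config.txt, east.gen, export.gen, model.gen, patch.gen, stats.gen.

First demand of the output computes:
  model.gen = add(6, 2) = 8
  router.gen = neg(6) = -6
  bundle.gen = neg(-6) = 6
  export.gen = add(6, 8) = 14
  stats.gen = max2(2, 8) = 8
  patch.gen = min2(8, 14) = 8
  east.gen = neg(8) = -8

After the edit, cleaning proceeds:
  model.gen: a read changed (config.txt 2->-9) — executes, giving -3.
  export.gen: a read changed (model.gen 8->-3) — executes, giving 3.
  stats.gen: a read changed (config.txt 2->-9; model.gen 8->-3) — executes, giving -3.
  patch.gen: a read changed (stats.gen 8->-3; export.gen 14->3) — executes, giving -3.
  east.gen: a read changed (patch.gen 8->-3) — executes, giving 3.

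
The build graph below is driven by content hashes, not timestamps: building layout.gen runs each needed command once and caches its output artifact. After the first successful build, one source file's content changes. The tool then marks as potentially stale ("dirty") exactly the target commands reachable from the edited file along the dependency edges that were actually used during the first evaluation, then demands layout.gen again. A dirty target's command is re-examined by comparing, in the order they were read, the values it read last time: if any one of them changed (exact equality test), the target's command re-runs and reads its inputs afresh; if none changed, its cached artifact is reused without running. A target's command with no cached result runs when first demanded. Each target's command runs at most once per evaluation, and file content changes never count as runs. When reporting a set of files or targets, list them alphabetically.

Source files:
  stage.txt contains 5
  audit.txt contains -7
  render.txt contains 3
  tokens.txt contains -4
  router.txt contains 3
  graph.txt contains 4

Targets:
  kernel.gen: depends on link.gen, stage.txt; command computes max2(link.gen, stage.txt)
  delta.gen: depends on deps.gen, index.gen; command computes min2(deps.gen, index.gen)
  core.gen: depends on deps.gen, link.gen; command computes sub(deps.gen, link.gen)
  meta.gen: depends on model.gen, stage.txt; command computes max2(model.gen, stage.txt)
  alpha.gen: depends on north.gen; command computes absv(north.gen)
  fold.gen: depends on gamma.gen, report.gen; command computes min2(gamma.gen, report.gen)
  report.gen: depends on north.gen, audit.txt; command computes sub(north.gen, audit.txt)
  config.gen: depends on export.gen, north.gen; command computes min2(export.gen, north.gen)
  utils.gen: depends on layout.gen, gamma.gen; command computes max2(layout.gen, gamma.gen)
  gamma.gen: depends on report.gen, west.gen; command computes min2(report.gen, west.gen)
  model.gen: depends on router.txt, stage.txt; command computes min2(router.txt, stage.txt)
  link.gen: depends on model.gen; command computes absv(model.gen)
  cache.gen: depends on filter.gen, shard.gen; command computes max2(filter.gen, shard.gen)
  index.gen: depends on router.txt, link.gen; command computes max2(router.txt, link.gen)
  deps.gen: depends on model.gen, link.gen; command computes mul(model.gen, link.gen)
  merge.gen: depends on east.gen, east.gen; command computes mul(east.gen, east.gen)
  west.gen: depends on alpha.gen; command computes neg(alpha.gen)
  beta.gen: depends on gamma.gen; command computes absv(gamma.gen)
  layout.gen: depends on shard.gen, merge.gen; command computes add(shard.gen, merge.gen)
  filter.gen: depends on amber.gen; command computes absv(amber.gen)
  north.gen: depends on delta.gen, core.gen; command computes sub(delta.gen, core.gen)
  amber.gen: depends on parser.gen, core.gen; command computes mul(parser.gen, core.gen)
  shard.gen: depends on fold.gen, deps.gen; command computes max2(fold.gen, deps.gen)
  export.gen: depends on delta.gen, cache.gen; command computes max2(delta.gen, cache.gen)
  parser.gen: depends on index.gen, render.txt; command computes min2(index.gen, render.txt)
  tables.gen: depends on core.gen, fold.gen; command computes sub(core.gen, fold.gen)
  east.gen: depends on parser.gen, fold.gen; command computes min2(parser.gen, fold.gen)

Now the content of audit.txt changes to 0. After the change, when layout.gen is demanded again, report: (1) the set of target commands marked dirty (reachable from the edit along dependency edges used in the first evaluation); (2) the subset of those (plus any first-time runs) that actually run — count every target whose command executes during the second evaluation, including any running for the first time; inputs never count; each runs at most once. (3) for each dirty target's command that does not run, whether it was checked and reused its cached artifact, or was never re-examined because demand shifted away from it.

Initial pass — values computed on the first demand:
  model.gen = min2(3, 5) = 3
  link.gen = absv(3) = 3
  deps.gen = mul(3, 3) = 9
  core.gen = sub(9, 3) = 6
  index.gen = max2(3, 3) = 3
  delta.gen = min2(9, 3) = 3
  north.gen = sub(3, 6) = -3
  alpha.gen = absv(-3) = 3
  parser.gen = min2(3, 3) = 3
  report.gen = sub(-3, -7) = 4
  west.gen = neg(3) = -3
  gamma.gen = min2(4, -3) = -3
  fold.gen = min2(-3, 4) = -3
  east.gen = min2(3, -3) = -3
  merge.gen = mul(-3, -3) = 9
  shard.gen = max2(-3, 9) = 9
  layout.gen = add(9, 9) = 18

Second demand — change propagation:
  report.gen: re-runs because audit.txt -7->0; new result -3.
  gamma.gen: re-runs because report.gen 4->-3; new result -3 (unchanged).
  fold.gen: re-runs because report.gen 4->-3; new result -3 (unchanged).
  east.gen: re-examined; everything it read last time is the same (parser.gen unchanged, fold.gen unchanged) — cache -3 kept, no run.
  merge.gen: re-examined; everything it read last time is the same (east.gen unchanged, east.gen unchanged) — cache 9 kept, no run.
  shard.gen: re-examined; everything it read last time is the same (fold.gen unchanged, deps.gen unchanged) — cache 9 kept, no run.
  layout.gen: re-examined; everything it read last time is the same (shard.gen unchanged, merge.gen unchanged) — cache 18 kept, no run.

The important point: at east.gen every value read last time is unchanged, so the dirty flag clears without a run.

Dirty set: east.gen, fold.gen, gamma.gen, layout.gen, merge.gen, report.gen, shard.gen.
Run set: fold.gen, gamma.gen, report.gen (3 run).
Re-examined without running (cache reused): east.gen, layout.gen, merge.gen, shard.gen.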